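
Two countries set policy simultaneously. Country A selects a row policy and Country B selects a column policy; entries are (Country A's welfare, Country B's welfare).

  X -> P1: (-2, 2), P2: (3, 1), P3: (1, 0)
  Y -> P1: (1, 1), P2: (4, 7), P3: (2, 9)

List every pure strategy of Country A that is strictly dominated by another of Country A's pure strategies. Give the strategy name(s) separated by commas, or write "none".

X

X is strictly dominated by Y (P1: 1>-2, P2: 4>3, P3: 2>1).
Y is not dominated — it holds its own against X at P1 (1>-2).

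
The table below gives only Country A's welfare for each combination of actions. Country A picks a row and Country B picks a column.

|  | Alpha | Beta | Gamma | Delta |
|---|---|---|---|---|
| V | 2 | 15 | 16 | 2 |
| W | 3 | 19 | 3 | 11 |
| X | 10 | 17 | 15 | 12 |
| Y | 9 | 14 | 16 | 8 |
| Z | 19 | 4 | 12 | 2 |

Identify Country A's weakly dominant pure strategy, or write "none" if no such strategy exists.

V fails to dominate W at Alpha (2<3).
W fails to dominate V at Gamma (3<16).
X fails to dominate V at Gamma (15<16).
Y fails to dominate V at Beta (14<15).
Z fails to dominate V at Beta (4<15).
No single strategy dominates all the others.

none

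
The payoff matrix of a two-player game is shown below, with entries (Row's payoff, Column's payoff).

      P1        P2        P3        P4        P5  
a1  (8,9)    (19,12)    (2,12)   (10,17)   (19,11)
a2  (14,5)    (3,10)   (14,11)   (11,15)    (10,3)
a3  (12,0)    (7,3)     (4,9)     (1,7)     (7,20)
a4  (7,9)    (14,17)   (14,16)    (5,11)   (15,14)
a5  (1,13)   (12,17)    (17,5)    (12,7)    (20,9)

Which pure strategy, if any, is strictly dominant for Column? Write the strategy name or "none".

none

P1 fails to dominate P2 at a1 (9<12).
P2 fails to dominate P3 at a1 (12=12).
P3 fails to dominate P1 at a5 (5<13).
P4 fails to dominate P1 at a5 (7<13).
P5 fails to dominate P1 at a2 (3<5).
No single strategy dominates all the others.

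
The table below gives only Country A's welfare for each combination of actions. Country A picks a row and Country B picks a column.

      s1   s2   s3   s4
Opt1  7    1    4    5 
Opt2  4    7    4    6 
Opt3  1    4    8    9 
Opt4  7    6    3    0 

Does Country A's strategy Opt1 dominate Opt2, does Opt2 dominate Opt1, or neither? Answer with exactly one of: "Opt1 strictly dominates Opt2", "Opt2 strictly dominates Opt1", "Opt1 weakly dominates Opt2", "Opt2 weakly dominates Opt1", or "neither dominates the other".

Compare Opt1 to Opt2 across each choice by Country B: s1: 7>4, s2: 1<7, s3: 4=4, s4: 5<6.
Opt1 does better at s1 but worse at s2, s4; neither strategy dominates the other.

neither dominates the other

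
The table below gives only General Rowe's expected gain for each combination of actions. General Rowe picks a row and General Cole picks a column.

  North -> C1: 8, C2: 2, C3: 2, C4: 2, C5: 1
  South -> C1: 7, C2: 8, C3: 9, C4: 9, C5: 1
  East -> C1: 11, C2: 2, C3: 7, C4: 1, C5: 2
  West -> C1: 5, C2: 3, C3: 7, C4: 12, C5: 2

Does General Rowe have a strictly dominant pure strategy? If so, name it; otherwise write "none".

North fails to dominate South at C2 (2<8).
South fails to dominate North at C1 (7<8).
East fails to dominate North at C2 (2=2).
West fails to dominate North at C1 (5<8).
No single strategy dominates all the others.

none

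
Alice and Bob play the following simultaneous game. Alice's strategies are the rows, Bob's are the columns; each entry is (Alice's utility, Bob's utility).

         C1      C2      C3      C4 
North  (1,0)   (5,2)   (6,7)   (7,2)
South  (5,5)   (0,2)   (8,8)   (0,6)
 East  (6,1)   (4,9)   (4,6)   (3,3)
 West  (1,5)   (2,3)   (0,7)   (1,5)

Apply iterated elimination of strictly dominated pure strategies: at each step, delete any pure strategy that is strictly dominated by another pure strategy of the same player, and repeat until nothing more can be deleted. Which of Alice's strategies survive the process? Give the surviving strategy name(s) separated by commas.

For Alice, East strictly dominates West on the remaining columns (C1: 6>1, C2: 4>2, C3: 4>0, C4: 3>1); eliminate West.
For Bob, C3 strictly dominates C1 on the remaining rows (North: 7>0, South: 8>5, East: 6>1); eliminate C1.
For Alice, North strictly dominates East on the remaining columns (C2: 5>4, C3: 6>4, C4: 7>3); eliminate East.
Column C2 is eliminated: C3 beats it against every remaining row (North: 7>2, South: 8>2).
For Bob, C3 strictly dominates C4 on the remaining rows (North: 7>2, South: 8>6); eliminate C4.
Row North is eliminated: South beats it against every remaining column (C3: 8>6).
Among the remaining strategies, none is strictly dominated by another pure strategy of the same player, so the elimination stops.
Surviving strategies — Alice: {South}; Bob: {C3}.

South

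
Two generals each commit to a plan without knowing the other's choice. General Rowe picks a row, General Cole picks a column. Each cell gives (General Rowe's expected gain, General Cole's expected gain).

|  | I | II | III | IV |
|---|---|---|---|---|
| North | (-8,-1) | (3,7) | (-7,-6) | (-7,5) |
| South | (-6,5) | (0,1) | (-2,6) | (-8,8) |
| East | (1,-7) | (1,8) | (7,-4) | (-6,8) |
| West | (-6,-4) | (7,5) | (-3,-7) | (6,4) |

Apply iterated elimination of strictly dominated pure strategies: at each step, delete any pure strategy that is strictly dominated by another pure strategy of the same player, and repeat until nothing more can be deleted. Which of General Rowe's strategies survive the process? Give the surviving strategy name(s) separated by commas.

West

For General Rowe, West strictly dominates North on the remaining columns (I: -6>-8, II: 7>3, III: -3>-7, IV: 6>-7); eliminate North.
For General Rowe, East strictly dominates South on the remaining columns (I: 1>-6, II: 1>0, III: 7>-2, IV: -6>-8); eliminate South.
Column I is eliminated: II beats it against every remaining row (East: 8>-7, West: 5>-4).
For General Cole, II strictly dominates III on the remaining rows (East: 8>-4, West: 5>-7); eliminate III.
Row East is eliminated: West beats it against every remaining column (II: 7>1, IV: 6>-6).
General Cole's strategy IV is strictly dominated by II (West: 5>4) and is removed.
Among the remaining strategies, none is strictly dominated by another pure strategy of the same player, so the elimination stops.
Surviving strategies — General Rowe: {West}; General Cole: {II}.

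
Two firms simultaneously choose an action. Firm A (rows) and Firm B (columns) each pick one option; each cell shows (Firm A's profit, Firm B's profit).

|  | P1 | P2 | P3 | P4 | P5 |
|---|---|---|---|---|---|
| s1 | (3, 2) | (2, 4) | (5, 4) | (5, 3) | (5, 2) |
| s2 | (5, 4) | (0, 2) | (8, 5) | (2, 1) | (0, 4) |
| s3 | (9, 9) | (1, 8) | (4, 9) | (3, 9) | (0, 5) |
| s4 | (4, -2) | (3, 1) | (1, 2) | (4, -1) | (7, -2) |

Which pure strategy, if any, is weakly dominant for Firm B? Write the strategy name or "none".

P3 vs P1: s1: 4>2, s2: 5>4, s3: 9=9, s4: 2>-2.
P3 vs P2: s1: 4=4, s2: 5>2, s3: 9>8, s4: 2>1.
P3 vs P4: s1: 4>3, s2: 5>1, s3: 9=9, s4: 2>-1.
P3 vs P5: s1: 4>2, s2: 5>4, s3: 9>5, s4: 2>-2.
P3 is at least as good as every other strategy against every opponent action, so it is weakly dominant.

P3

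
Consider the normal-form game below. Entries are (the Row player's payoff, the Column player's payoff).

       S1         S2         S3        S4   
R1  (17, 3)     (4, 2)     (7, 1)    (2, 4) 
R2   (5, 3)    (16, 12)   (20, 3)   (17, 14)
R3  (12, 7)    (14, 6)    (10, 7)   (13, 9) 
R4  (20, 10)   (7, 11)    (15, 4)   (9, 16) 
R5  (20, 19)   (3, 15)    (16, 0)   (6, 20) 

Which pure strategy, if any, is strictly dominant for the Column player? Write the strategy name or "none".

S4

S4 vs S1: R1: 4>3, R2: 14>3, R3: 9>7, R4: 16>10, R5: 20>19.
S4 vs S2: R1: 4>2, R2: 14>12, R3: 9>6, R4: 16>11, R5: 20>15.
S4 vs S3: R1: 4>1, R2: 14>3, R3: 9>7, R4: 16>4, R5: 20>0.
S4 strictly beats every other strategy against every opponent action, so it is strictly dominant.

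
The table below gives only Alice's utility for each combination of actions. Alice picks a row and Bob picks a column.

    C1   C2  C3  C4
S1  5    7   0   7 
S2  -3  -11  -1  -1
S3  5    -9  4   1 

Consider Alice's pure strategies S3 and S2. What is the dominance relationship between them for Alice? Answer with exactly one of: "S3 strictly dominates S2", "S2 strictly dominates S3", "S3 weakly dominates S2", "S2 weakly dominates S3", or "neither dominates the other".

S3 strictly dominates S2

S3's payoffs vs S2's, by Bob's action — C1: 5>-3, C2: -9>-11, C3: 4>-1, C4: 1>-1.
Every comparison favours S3, so S3 strictly dominates S2.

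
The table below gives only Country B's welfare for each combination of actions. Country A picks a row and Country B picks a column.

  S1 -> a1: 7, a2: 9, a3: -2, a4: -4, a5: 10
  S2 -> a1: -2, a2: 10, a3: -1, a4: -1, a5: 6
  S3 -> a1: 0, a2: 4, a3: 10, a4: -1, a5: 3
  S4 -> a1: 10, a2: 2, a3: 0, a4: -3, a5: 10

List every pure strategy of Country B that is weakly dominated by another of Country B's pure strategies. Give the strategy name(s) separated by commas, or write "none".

a1, a4

a5 weakly dominates a1 — S1: 10>7, S2: 6>-2, S3: 3>0, S4: 10=10.
a2: no other strategy beats it everywhere (a1 at S1 (9>7); a3 at S1 (9>-2); a4 at S1 (9>-4); a5 at S2 (10>6)).
a3 is not dominated — it holds its own against a1 at S2 (-1>-2); a2 at S3 (10>4); a4 at S1 (-2>-4); a5 at S3 (10>3).
a4 is weakly dominated by a2 (S1: 9>-4, S2: 10>-1, S3: 4>-1, S4: 2>-3).
a5: no other strategy beats it everywhere (a1 at S1 (10>7); a2 at S1 (10>9); a3 at S1 (10>-2); a4 at S1 (10>-4)).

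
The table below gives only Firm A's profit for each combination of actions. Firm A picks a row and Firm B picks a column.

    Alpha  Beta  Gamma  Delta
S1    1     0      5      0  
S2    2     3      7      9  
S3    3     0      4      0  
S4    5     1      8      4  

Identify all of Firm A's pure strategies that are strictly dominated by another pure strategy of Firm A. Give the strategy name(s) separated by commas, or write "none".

S1: dominated, since S2 does at least as well everywhere (Alpha: 2>1, Beta: 3>0, Gamma: 7>5, Delta: 9>0).
Nothing dominates S2: S1 at Alpha (2>1); S3 at Beta (3>0); S4 at Beta (3>1).
S4 strictly dominates S3 — Alpha: 5>3, Beta: 1>0, Gamma: 8>4, Delta: 4>0.
S4: no other strategy beats it everywhere (S1 at Alpha (5>1); S2 at Alpha (5>2); S3 at Alpha (5>3)).

S1, S3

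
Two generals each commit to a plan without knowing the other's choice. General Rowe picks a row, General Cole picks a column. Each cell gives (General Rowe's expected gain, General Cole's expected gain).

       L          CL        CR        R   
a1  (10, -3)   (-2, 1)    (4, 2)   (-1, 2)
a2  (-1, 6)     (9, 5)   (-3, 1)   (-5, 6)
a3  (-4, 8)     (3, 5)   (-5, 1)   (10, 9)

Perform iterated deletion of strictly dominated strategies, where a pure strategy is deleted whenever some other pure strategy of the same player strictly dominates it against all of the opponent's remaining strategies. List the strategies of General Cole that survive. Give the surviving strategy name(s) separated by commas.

CR, R

For General Cole, R strictly dominates CL on the remaining rows (a1: 2>1, a2: 6>5, a3: 9>5); eliminate CL.
Row a2 is eliminated: a1 beats it against every remaining column (L: 10>-1, CR: 4>-3, R: -1>-5).
Column L is eliminated: R beats it against every remaining row (a1: 2>-3, a3: 9>8).
Among the remaining strategies, none is strictly dominated by another pure strategy of the same player, so the elimination stops.
Surviving strategies — General Rowe: {a1, a3}; General Cole: {CR, R}.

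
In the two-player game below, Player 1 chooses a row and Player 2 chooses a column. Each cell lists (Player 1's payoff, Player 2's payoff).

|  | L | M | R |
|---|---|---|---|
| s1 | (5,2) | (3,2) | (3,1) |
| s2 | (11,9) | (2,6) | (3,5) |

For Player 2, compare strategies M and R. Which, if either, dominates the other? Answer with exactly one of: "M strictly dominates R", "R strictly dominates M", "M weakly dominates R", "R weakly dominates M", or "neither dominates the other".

M's payoffs vs R's, by Player 1's action — s1: 2>1, s2: 6>5.
M gives a strictly higher payoff against every action of Player 1, so M strictly dominates R.

M strictly dominates R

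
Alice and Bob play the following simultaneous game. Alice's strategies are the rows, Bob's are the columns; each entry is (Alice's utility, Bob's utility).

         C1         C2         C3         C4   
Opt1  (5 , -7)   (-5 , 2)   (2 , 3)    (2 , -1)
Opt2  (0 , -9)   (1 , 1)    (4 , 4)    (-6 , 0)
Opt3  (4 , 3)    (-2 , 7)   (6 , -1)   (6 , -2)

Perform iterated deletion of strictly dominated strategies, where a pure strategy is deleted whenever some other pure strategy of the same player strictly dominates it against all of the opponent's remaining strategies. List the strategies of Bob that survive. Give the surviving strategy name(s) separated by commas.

Column C1 is eliminated: C2 beats it against every remaining row (Opt1: 2>-7, Opt2: 1>-9, Opt3: 7>3).
For Alice, Opt3 strictly dominates Opt1 on the remaining columns (C2: -2>-5, C3: 6>2, C4: 6>2); eliminate Opt1.
Bob's strategy C4 is strictly dominated by C2 (Opt2: 1>0, Opt3: 7>-2) and is removed.
Among the remaining strategies, none is strictly dominated by another pure strategy of the same player, so the elimination stops.
Surviving strategies — Alice: {Opt2, Opt3}; Bob: {C2, C3}.

C2, C3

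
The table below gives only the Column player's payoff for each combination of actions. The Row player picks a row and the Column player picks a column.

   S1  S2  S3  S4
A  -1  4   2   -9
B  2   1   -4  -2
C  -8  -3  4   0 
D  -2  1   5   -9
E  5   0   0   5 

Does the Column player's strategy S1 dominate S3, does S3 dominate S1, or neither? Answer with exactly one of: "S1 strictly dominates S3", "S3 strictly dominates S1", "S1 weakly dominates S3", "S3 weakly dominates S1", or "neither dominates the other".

neither dominates the other

Compare S1 to S3 across each opponent action: A: -1<2, B: 2>-4, C: -8<4, D: -2<5, E: 5>0.
S1 does better at B, E but worse at A, C, D; neither strategy dominates the other.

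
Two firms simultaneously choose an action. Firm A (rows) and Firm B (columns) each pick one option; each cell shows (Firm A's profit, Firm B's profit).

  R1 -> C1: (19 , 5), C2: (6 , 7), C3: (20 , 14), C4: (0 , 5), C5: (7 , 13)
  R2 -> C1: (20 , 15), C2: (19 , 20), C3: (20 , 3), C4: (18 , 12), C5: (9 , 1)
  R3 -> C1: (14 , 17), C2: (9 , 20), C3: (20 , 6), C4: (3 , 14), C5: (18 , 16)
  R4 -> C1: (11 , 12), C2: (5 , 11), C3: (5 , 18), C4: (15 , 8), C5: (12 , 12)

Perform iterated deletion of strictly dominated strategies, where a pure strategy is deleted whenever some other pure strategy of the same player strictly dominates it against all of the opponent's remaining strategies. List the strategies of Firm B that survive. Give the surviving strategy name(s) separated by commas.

C2, C3, C5

Firm B's strategy C4 is strictly dominated by C2 (R1: 7>5, R2: 20>12, R3: 20>14, R4: 11>8) and is removed.
Firm A's strategy R4 is strictly dominated by R3 (C1: 14>11, C2: 9>5, C3: 20>5, C5: 18>12) and is removed.
Column C1 is eliminated: C2 beats it against every remaining row (R1: 7>5, R2: 20>15, R3: 20>17).
Among the remaining strategies, none is strictly dominated by another pure strategy of the same player, so the elimination stops.
Surviving strategies — Firm A: {R1, R2, R3}; Firm B: {C2, C3, C5}.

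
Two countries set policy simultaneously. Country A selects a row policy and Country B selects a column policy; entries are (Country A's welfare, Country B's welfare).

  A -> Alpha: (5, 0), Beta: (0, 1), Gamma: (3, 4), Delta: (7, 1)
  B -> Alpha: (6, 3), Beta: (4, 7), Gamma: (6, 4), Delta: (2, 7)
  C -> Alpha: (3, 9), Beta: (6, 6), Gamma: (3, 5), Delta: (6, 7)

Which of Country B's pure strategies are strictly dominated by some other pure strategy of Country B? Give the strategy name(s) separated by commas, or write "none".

Nothing dominates Alpha: Beta at C (9>6); Gamma at C (9>5); Delta at C (9>7).
Nothing dominates Beta: Alpha at A (1>0); Gamma at B (7>4); Delta at A (1=1).
Nothing dominates Gamma: Alpha at A (4>0); Beta at A (4>1); Delta at A (4>1).
Delta: no other strategy beats it everywhere (Alpha at A (1>0); Beta at A (1=1); Gamma at B (7>4)).

none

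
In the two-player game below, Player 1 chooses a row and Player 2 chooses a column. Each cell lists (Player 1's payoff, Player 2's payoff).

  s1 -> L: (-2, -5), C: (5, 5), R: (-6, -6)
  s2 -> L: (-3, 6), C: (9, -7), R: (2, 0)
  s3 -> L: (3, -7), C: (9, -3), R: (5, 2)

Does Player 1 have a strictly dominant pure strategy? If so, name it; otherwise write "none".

none

s1 fails to dominate s2 at C (5<9).
s2 fails to dominate s1 at L (-3<-2).
s3 fails to dominate s2 at C (9=9).
No single strategy dominates all the others.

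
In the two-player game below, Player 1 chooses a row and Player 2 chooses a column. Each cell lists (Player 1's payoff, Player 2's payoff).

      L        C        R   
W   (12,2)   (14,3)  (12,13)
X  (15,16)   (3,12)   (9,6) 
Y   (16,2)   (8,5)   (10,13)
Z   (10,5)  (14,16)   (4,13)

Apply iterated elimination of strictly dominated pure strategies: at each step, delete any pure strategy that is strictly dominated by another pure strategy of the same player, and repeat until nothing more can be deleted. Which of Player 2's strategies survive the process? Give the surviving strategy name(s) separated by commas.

C, R

Player 1's strategy X is strictly dominated by Y (L: 16>15, C: 8>3, R: 10>9) and is removed.
Player 2's strategy L is strictly dominated by C (W: 3>2, Y: 5>2, Z: 16>5) and is removed.
For Player 1, W strictly dominates Y on the remaining columns (C: 14>8, R: 12>10); eliminate Y.
Among the remaining strategies, none is strictly dominated by another pure strategy of the same player, so the elimination stops.
Surviving strategies — Player 1: {W, Z}; Player 2: {C, R}.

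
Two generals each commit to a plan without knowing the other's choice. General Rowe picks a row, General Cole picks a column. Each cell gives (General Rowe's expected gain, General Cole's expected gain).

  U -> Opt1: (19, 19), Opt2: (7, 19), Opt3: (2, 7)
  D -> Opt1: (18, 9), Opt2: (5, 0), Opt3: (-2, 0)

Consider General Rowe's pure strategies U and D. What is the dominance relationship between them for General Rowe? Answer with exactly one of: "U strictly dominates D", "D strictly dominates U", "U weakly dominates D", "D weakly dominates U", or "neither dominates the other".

Compare U to D across every action of General Cole: Opt1: 19>18, Opt2: 7>5, Opt3: 2>-2.
U gives a strictly higher payoff against every action of General Cole, so U strictly dominates D.

U strictly dominates D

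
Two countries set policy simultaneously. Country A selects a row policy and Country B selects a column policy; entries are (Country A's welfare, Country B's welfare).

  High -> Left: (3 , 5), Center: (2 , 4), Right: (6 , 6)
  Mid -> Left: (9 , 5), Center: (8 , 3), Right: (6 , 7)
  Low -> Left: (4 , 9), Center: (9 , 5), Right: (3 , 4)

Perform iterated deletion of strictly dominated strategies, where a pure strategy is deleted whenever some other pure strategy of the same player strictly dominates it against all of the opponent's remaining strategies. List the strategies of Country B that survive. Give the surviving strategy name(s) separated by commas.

For Country B, Left strictly dominates Center on the remaining rows (High: 5>4, Mid: 5>3, Low: 9>5); eliminate Center.
Country A's strategy Low is strictly dominated by Mid (Left: 9>4, Right: 6>3) and is removed.
For Country B, Right strictly dominates Left on the remaining rows (High: 6>5, Mid: 7>5); eliminate Left.
Among the remaining strategies, none is strictly dominated by another pure strategy of the same player, so the elimination stops.
Surviving strategies — Country A: {High, Mid}; Country B: {Right}.

Right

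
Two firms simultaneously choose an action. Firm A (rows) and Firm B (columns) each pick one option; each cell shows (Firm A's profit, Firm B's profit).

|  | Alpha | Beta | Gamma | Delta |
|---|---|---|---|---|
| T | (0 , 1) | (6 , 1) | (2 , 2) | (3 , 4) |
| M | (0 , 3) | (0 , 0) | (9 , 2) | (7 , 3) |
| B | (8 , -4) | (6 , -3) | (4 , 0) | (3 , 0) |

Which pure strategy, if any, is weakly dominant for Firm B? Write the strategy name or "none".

Delta

Delta vs Alpha: T: 4>1, M: 3=3, B: 0>-4.
Delta vs Beta: T: 4>1, M: 3>0, B: 0>-3.
Delta vs Gamma: T: 4>2, M: 3>2, B: 0=0.
Delta is at least as good as every other strategy against every opponent action, so it is weakly dominant.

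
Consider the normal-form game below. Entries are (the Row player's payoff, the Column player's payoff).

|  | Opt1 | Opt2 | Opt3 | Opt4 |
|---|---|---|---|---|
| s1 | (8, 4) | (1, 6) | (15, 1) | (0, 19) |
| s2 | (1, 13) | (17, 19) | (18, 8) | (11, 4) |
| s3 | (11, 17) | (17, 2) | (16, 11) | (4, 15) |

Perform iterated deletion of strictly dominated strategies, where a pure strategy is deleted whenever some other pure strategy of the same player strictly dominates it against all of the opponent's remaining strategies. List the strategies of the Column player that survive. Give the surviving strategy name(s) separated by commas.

Opt1, Opt2

Row s1 is eliminated: s3 beats it against every remaining column (Opt1: 11>8, Opt2: 17>1, Opt3: 16>15, Opt4: 4>0).
Column Opt3 is eliminated: Opt1 beats it against every remaining row (s2: 13>8, s3: 17>11).
For the Column player, Opt1 strictly dominates Opt4 on the remaining rows (s2: 13>4, s3: 17>15); eliminate Opt4.
Among the remaining strategies, none is strictly dominated by another pure strategy of the same player, so the elimination stops.
Surviving strategies — the Row player: {s2, s3}; the Column player: {Opt1, Opt2}.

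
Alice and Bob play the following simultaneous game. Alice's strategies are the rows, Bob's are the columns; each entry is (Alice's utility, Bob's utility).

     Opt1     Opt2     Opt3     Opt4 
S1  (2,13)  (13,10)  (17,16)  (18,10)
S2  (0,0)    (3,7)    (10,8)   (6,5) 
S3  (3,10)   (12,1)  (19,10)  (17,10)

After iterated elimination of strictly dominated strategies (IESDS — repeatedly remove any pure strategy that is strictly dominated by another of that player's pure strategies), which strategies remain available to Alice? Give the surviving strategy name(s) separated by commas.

For Alice, S1 strictly dominates S2 on the remaining columns (Opt1: 2>0, Opt2: 13>3, Opt3: 17>10, Opt4: 18>6); eliminate S2.
Bob's strategy Opt2 is strictly dominated by Opt1 (S1: 13>10, S3: 10>1) and is removed.
Among the remaining strategies, none is strictly dominated by another pure strategy of the same player, so the elimination stops.
Surviving strategies — Alice: {S1, S3}; Bob: {Opt1, Opt3, Opt4}.

S1, S3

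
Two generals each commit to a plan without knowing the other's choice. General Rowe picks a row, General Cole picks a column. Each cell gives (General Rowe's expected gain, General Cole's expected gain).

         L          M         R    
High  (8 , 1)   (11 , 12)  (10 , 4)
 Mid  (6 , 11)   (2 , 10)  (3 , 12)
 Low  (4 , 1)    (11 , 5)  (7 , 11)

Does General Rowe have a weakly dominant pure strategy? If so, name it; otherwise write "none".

High vs Mid: L: 8>6, M: 11>2, R: 10>3.
High vs Low: L: 8>4, M: 11=11, R: 10>7.
High is at least as good as every other strategy against every opponent action, so it is weakly dominant.

High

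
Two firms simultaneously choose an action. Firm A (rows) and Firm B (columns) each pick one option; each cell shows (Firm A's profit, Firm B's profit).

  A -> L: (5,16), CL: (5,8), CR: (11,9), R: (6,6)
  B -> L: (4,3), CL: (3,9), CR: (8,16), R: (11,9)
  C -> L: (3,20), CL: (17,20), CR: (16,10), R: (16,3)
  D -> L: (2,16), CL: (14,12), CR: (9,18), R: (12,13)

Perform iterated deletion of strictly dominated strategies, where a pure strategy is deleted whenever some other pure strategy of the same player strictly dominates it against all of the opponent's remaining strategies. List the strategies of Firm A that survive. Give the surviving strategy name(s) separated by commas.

A, C

Firm A's strategy D is strictly dominated by C (L: 3>2, CL: 17>14, CR: 16>9, R: 16>12) and is removed.
For Firm B, CR strictly dominates R on the remaining rows (A: 9>6, B: 16>9, C: 10>3); eliminate R.
For Firm A, A strictly dominates B on the remaining columns (L: 5>4, CL: 5>3, CR: 11>8); eliminate B.
Firm B's strategy CR is strictly dominated by L (A: 16>9, C: 20>10) and is removed.
Among the remaining strategies, none is strictly dominated by another pure strategy of the same player, so the elimination stops.
Surviving strategies — Firm A: {A, C}; Firm B: {L, CL}.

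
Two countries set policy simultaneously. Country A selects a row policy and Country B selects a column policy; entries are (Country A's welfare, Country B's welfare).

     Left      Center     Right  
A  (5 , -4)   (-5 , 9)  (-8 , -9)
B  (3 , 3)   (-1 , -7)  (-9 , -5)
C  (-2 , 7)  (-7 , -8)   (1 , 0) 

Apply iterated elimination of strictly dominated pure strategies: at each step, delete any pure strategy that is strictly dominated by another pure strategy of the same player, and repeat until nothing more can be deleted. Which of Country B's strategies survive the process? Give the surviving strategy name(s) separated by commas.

Column Right is eliminated: Left beats it against every remaining row (A: -4>-9, B: 3>-5, C: 7>0).
Row C is eliminated: A beats it against every remaining column (Left: 5>-2, Center: -5>-7).
Among the remaining strategies, none is strictly dominated by another pure strategy of the same player, so the elimination stops.
Surviving strategies — Country A: {A, B}; Country B: {Left, Center}.

Left, Center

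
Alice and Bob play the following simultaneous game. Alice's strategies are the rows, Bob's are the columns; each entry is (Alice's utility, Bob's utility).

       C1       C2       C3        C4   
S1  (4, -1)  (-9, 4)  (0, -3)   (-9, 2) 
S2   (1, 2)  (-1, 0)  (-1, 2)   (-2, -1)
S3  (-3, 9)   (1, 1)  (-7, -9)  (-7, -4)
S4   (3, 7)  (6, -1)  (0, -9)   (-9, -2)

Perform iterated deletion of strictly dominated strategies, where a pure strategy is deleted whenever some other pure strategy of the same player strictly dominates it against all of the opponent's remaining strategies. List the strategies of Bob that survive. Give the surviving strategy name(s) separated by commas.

For Bob, C2 strictly dominates C4 on the remaining rows (S1: 4>2, S2: 0>-1, S3: 1>-4, S4: -1>-2); eliminate C4.
For Alice, S4 strictly dominates S2 on the remaining columns (C1: 3>1, C2: 6>-1, C3: 0>-1); eliminate S2.
For Alice, S4 strictly dominates S3 on the remaining columns (C1: 3>-3, C2: 6>1, C3: 0>-7); eliminate S3.
Column C3 is eliminated: C1 beats it against every remaining row (S1: -1>-3, S4: 7>-9).
Among the remaining strategies, none is strictly dominated by another pure strategy of the same player, so the elimination stops.
Surviving strategies — Alice: {S1, S4}; Bob: {C1, C2}.

C1, C2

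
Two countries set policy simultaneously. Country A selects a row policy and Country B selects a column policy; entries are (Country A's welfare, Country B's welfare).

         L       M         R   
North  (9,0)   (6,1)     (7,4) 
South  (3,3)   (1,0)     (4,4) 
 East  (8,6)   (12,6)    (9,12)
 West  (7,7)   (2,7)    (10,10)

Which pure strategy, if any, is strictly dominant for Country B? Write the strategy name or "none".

R vs L: North: 4>0, South: 4>3, East: 12>6, West: 10>7.
R vs M: North: 4>1, South: 4>0, East: 12>6, West: 10>7.
R strictly beats every other strategy against every opponent action, so it is strictly dominant.

R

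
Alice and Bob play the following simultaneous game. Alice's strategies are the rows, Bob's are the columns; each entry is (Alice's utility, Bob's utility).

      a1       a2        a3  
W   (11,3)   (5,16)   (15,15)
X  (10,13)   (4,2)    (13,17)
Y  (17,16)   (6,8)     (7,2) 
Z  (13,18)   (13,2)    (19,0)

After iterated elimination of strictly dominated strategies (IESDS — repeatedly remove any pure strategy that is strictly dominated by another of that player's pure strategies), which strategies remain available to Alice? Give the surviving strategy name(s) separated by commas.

Y

Row W is eliminated: Z beats it against every remaining column (a1: 13>11, a2: 13>5, a3: 19>15).
For Alice, Z strictly dominates X on the remaining columns (a1: 13>10, a2: 13>4, a3: 19>13); eliminate X.
For Bob, a1 strictly dominates a2 on the remaining rows (Y: 16>8, Z: 18>2); eliminate a2.
Bob's strategy a3 is strictly dominated by a1 (Y: 16>2, Z: 18>0) and is removed.
Alice's strategy Z is strictly dominated by Y (a1: 17>13) and is removed.
Among the remaining strategies, none is strictly dominated by another pure strategy of the same player, so the elimination stops.
Surviving strategies — Alice: {Y}; Bob: {a1}.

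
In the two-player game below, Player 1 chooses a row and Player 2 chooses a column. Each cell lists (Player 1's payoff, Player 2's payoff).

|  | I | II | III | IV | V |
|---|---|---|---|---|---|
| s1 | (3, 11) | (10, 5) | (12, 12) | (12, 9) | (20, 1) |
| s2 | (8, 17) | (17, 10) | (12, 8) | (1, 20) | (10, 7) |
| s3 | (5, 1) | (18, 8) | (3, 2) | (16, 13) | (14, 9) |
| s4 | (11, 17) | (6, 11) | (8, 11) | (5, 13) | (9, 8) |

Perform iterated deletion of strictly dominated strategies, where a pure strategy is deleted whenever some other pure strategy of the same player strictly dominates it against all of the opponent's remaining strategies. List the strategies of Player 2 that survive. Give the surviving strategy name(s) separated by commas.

For Player 2, IV strictly dominates II on the remaining rows (s1: 9>5, s2: 20>10, s3: 13>8, s4: 13>11); eliminate II.
Column V is eliminated: IV beats it against every remaining row (s1: 9>1, s2: 20>7, s3: 13>9, s4: 13>8).
Among the remaining strategies, none is strictly dominated by another pure strategy of the same player, so the elimination stops.
Surviving strategies — Player 1: {s1, s2, s3, s4}; Player 2: {I, III, IV}.

I, III, IV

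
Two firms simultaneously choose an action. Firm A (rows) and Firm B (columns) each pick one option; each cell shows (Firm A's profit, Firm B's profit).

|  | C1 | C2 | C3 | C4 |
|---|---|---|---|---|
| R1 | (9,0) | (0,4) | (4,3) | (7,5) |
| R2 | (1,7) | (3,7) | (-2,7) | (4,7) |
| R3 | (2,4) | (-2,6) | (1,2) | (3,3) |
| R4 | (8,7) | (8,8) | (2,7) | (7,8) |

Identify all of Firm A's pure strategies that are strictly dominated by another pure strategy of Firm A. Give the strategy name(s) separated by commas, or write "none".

R2, R3

Nothing dominates R1: R2 at C1 (9>1); R3 at C1 (9>2); R4 at C1 (9>8).
R4 strictly dominates R2 — C1: 8>1, C2: 8>3, C3: 2>-2, C4: 7>4.
R3 is strictly dominated by R1 (C1: 9>2, C2: 0>-2, C3: 4>1, C4: 7>3).
R4: no other strategy beats it everywhere (R1 at C2 (8>0); R2 at C1 (8>1); R3 at C1 (8>2)).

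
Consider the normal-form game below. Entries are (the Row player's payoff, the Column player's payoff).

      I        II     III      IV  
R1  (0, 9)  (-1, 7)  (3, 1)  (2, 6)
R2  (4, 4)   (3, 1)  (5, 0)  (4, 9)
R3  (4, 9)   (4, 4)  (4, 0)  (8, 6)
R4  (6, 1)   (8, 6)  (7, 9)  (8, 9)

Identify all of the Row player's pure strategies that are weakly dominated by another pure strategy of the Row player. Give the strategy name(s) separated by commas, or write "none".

R1 is weakly dominated by R2 (I: 4>0, II: 3>-1, III: 5>3, IV: 4>2).
R4 weakly dominates R2 — I: 6>4, II: 8>3, III: 7>5, IV: 8>4.
R4 weakly dominates R3 — I: 6>4, II: 8>4, III: 7>4, IV: 8=8.
R4: no other strategy beats it everywhere (R1 at I (6>0); R2 at I (6>4); R3 at I (6>4)).

R1, R2, R3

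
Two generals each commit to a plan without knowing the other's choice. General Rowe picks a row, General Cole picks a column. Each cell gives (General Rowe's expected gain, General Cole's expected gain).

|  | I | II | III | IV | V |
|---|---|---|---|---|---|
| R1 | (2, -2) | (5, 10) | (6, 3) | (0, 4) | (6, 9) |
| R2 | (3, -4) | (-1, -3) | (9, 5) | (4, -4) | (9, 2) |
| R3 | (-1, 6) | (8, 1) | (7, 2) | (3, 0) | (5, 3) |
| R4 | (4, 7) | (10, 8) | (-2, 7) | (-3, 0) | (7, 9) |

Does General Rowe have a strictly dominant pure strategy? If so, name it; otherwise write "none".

R1 fails to dominate R2 at I (2<3).
R2 fails to dominate R1 at II (-1<5).
R3 fails to dominate R1 at I (-1<2).
R4 fails to dominate R1 at III (-2<6).
No single strategy dominates all the others.

none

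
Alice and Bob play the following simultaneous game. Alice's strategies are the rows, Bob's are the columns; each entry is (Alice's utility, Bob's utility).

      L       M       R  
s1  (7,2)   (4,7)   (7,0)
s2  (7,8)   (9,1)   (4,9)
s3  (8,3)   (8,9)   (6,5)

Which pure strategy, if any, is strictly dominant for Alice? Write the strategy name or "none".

none

s1 fails to dominate s2 at L (7=7).
s2 fails to dominate s1 at L (7=7).
s3 fails to dominate s1 at R (6<7).
No single strategy dominates all the others.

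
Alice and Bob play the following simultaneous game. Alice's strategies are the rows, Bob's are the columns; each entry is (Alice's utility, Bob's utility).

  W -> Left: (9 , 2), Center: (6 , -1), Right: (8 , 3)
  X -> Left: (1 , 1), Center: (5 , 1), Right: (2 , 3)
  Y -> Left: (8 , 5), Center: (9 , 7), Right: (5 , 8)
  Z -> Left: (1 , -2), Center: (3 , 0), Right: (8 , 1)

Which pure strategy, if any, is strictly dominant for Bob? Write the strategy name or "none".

Right

Right vs Left: W: 3>2, X: 3>1, Y: 8>5, Z: 1>-2.
Right vs Center: W: 3>-1, X: 3>1, Y: 8>7, Z: 1>0.
Right strictly beats every other strategy against every opponent action, so it is strictly dominant.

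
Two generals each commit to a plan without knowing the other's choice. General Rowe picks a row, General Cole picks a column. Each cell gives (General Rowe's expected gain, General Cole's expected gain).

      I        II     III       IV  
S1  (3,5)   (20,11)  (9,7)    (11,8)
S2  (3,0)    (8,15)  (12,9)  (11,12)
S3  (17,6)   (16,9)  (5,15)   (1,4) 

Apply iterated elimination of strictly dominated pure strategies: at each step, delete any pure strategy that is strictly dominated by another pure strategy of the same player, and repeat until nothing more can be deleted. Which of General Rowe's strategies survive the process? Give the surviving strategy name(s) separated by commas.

S1

General Cole's strategy I is strictly dominated by II (S1: 11>5, S2: 15>0, S3: 9>6) and is removed.
General Rowe's strategy S3 is strictly dominated by S1 (II: 20>16, III: 9>5, IV: 11>1) and is removed.
For General Cole, II strictly dominates III on the remaining rows (S1: 11>7, S2: 15>9); eliminate III.
Column IV is eliminated: II beats it against every remaining row (S1: 11>8, S2: 15>12).
General Rowe's strategy S2 is strictly dominated by S1 (II: 20>8) and is removed.
Among the remaining strategies, none is strictly dominated by another pure strategy of the same player, so the elimination stops.
Surviving strategies — General Rowe: {S1}; General Cole: {II}.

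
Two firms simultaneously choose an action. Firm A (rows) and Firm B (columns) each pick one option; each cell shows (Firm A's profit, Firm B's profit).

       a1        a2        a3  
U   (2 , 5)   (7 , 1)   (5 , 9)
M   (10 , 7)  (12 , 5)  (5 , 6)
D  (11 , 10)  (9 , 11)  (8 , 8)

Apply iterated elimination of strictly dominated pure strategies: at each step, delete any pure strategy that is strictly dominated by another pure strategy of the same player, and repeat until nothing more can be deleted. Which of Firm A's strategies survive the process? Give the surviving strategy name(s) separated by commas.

M, D

Row U is eliminated: D beats it against every remaining column (a1: 11>2, a2: 9>7, a3: 8>5).
Column a3 is eliminated: a1 beats it against every remaining row (M: 7>6, D: 10>8).
Among the remaining strategies, none is strictly dominated by another pure strategy of the same player, so the elimination stops.
Surviving strategies — Firm A: {M, D}; Firm B: {a1, a2}.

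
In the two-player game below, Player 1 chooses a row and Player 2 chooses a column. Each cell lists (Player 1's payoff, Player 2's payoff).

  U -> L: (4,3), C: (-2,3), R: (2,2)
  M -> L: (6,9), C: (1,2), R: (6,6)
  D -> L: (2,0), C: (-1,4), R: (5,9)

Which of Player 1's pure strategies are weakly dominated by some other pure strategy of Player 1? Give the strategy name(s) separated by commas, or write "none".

U, D

U is weakly dominated by M (L: 6>4, C: 1>-2, R: 6>2).
Nothing dominates M: U at L (6>4); D at L (6>2).
D: dominated, since M does at least as well everywhere (L: 6>2, C: 1>-1, R: 6>5).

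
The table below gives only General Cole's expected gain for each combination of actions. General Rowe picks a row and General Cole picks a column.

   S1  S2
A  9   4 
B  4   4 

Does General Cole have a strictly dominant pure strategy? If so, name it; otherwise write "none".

none

S1 fails to dominate S2 at B (4=4).
S2 fails to dominate S1 at A (4<9).
No single strategy dominates all the others.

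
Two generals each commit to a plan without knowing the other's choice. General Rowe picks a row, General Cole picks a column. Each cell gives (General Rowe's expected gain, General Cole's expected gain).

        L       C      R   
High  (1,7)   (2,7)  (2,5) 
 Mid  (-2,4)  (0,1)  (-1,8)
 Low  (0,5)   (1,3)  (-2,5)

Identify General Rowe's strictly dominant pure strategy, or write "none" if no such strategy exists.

High

High vs Mid: L: 1>-2, C: 2>0, R: 2>-1.
High vs Low: L: 1>0, C: 2>1, R: 2>-2.
High strictly beats every other strategy against every opponent action, so it is strictly dominant.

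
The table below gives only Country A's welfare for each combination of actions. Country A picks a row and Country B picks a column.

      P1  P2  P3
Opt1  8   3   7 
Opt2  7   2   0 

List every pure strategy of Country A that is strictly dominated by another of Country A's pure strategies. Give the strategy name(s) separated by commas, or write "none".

Opt2

Opt1 is not dominated — it holds its own against Opt2 at P1 (8>7).
Opt2 is strictly dominated by Opt1 (P1: 8>7, P2: 3>2, P3: 7>0).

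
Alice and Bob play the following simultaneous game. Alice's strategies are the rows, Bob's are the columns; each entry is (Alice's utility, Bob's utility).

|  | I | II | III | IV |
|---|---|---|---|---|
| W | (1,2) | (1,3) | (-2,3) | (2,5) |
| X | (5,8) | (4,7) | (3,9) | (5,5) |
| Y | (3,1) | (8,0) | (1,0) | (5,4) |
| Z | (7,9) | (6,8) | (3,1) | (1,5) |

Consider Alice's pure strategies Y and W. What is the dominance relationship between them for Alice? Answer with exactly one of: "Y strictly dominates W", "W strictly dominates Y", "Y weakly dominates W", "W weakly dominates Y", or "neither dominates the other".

Y strictly dominates W

Compare Y to W across every action of Bob: I: 3>1, II: 8>1, III: 1>-2, IV: 5>2.
Y gives a strictly higher payoff against every action of Bob, so Y strictly dominates W.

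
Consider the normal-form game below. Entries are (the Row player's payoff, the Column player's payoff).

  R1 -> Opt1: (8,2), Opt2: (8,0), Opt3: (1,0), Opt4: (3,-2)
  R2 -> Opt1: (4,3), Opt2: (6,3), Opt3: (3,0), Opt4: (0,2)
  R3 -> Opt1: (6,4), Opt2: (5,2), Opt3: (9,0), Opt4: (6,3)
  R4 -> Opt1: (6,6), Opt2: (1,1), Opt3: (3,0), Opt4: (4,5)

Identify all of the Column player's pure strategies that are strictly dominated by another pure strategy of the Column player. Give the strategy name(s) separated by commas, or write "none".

Nothing dominates Opt1: Opt2 at R1 (2>0); Opt3 at R1 (2>0); Opt4 at R1 (2>-2).
Opt2 is not dominated — it holds its own against Opt1 at R2 (3=3); Opt3 at R1 (0=0); Opt4 at R1 (0>-2).
Opt3 is strictly dominated by Opt1 (R1: 2>0, R2: 3>0, R3: 4>0, R4: 6>0).
Opt4: dominated, since Opt1 does at least as well everywhere (R1: 2>-2, R2: 3>2, R3: 4>3, R4: 6>5).

Opt3, Opt4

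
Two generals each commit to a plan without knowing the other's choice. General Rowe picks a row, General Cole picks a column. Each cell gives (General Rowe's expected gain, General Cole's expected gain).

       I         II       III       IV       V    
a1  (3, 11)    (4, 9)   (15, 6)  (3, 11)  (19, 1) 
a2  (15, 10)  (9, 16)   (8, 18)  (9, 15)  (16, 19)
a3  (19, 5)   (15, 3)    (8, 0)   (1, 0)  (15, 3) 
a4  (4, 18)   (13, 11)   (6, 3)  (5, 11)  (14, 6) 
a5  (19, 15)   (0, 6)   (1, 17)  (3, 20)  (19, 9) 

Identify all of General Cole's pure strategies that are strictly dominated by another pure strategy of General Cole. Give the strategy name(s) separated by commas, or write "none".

I: no other strategy beats it everywhere (II at a1 (11>9); III at a1 (11>6); IV at a1 (11=11); V at a1 (11>1)).
II is not dominated — it holds its own against I at a2 (16>10); III at a1 (9>6); IV at a2 (16>15); V at a1 (9>1).
Nothing dominates III: I at a2 (18>10); II at a2 (18>16); IV at a2 (18>15); V at a1 (6>1).
IV: no other strategy beats it everywhere (I at a1 (11=11); II at a1 (11>9); III at a1 (11>6); V at a1 (11>1)).
Nothing dominates V: I at a2 (19>10); II at a2 (19>16); III at a2 (19>18); IV at a2 (19>15).

none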